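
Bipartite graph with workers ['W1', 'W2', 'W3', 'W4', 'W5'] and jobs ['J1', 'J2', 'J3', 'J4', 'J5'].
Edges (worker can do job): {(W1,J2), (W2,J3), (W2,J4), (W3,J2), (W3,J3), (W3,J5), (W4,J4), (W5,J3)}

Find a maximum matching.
Matching: {(W1,J2), (W3,J5), (W4,J4), (W5,J3)}

Maximum matching (size 4):
  W1 → J2
  W3 → J5
  W4 → J4
  W5 → J3

Each worker is assigned to at most one job, and each job to at most one worker.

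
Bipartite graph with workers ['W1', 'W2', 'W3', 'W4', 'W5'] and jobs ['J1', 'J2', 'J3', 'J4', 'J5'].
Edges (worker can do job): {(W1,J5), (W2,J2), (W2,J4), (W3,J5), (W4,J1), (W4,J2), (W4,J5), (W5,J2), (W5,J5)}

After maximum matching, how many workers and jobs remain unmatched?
Unmatched: 1 workers, 1 jobs

Maximum matching size: 4
Workers: 5 total, 4 matched, 1 unmatched
Jobs: 5 total, 4 matched, 1 unmatched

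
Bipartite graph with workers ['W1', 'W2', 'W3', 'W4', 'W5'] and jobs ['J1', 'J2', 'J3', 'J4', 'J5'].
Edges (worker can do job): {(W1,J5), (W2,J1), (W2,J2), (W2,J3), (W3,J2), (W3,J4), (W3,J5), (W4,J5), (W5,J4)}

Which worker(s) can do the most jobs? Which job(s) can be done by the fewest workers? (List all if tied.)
Most versatile: W2, W3 (3 jobs); Least covered: J1, J3 (1 workers)

Worker degrees (jobs they can do): W1:1, W2:3, W3:3, W4:1, W5:1
Job degrees (workers who can do it): J1:1, J2:2, J3:1, J4:2, J5:3

Maximum worker degree is 3, achieved by: W2, W3
Minimum job degree is 1, achieved by: J1, J3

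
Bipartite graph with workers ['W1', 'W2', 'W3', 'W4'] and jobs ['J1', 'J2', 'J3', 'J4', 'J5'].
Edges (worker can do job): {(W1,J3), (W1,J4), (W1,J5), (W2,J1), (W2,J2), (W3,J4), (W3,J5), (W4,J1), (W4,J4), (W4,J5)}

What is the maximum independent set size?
Maximum independent set = 5

By König's theorem:
- Min vertex cover = Max matching = 4
- Max independent set = Total vertices - Min vertex cover
- Max independent set = 9 - 4 = 5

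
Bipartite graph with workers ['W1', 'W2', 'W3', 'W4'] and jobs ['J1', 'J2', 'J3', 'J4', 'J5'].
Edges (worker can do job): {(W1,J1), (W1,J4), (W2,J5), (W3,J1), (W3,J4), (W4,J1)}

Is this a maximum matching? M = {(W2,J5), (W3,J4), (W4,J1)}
Yes, size 3 is maximum

Proposed matching has size 3.
Maximum matching size for this graph: 3.

This is a maximum matching.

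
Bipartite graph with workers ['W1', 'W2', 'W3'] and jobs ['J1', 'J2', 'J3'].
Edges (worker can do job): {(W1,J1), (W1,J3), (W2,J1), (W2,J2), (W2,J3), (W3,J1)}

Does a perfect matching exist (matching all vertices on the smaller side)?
Yes, perfect matching exists (size 3)

Perfect matching: {(W1,J3), (W2,J2), (W3,J1)}
All 3 vertices on the smaller side are matched.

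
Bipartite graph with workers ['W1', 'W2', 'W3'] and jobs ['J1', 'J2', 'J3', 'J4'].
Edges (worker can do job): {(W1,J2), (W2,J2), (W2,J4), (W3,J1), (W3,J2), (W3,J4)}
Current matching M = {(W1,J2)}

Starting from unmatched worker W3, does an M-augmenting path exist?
Yes: W3 → J4

An M-augmenting path alternates non-matching / matching edges, starting and ending at unmatched vertices.
Path: W3 → J4
(J4 is unmatched in M, so the path is augmenting.)
Flipping edges along this path would increase |M| from 1 to 2.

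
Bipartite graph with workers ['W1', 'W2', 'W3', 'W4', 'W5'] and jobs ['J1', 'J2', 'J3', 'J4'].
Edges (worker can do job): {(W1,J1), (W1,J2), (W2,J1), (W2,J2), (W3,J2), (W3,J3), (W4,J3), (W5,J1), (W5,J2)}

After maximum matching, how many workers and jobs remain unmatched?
Unmatched: 2 workers, 1 jobs

Maximum matching size: 3
Workers: 5 total, 3 matched, 2 unmatched
Jobs: 4 total, 3 matched, 1 unmatched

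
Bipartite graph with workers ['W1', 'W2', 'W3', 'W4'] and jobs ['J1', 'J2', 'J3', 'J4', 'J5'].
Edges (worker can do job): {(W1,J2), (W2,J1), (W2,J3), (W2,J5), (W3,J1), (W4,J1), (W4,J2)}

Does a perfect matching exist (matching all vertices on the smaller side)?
No, maximum matching has size 3 < 4

Maximum matching has size 3, need 4 for perfect matching.
Unmatched workers: ['W3']
Unmatched jobs: ['J5', 'J4']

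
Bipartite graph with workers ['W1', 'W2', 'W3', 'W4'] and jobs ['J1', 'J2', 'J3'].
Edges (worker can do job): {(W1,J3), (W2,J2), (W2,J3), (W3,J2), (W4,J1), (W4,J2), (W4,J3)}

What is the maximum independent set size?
Maximum independent set = 4

By König's theorem:
- Min vertex cover = Max matching = 3
- Max independent set = Total vertices - Min vertex cover
- Max independent set = 7 - 3 = 4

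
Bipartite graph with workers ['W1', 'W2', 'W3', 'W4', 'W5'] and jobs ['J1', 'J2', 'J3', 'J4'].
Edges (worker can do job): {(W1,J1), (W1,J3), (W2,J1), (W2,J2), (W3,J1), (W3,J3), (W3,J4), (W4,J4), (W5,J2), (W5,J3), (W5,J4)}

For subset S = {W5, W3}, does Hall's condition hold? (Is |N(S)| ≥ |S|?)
Yes: |N(S)| = 4, |S| = 2

Subset S = {W5, W3}
Neighbors N(S) = {J1, J2, J3, J4}

|N(S)| = 4, |S| = 2
Hall's condition: |N(S)| ≥ |S| is satisfied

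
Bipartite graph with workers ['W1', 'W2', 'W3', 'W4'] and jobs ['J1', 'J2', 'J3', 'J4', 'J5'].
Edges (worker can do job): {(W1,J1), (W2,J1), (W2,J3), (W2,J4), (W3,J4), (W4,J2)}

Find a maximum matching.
Matching: {(W1,J1), (W2,J3), (W3,J4), (W4,J2)}

Maximum matching (size 4):
  W1 → J1
  W2 → J3
  W3 → J4
  W4 → J2

Each worker is assigned to at most one job, and each job to at most one worker.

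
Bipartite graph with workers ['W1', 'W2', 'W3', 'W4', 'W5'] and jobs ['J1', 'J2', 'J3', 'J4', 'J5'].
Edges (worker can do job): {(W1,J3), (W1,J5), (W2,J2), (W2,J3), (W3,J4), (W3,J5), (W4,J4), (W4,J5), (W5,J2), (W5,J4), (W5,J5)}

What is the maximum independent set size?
Maximum independent set = 6

By König's theorem:
- Min vertex cover = Max matching = 4
- Max independent set = Total vertices - Min vertex cover
- Max independent set = 10 - 4 = 6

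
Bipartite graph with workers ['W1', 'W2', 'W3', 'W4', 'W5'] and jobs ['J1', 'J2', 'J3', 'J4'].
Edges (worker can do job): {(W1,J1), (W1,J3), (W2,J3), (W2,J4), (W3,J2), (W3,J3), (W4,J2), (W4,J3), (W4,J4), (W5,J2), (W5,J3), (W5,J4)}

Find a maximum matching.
Matching: {(W1,J1), (W3,J3), (W4,J4), (W5,J2)}

Maximum matching (size 4):
  W1 → J1
  W3 → J3
  W4 → J4
  W5 → J2

Each worker is assigned to at most one job, and each job to at most one worker.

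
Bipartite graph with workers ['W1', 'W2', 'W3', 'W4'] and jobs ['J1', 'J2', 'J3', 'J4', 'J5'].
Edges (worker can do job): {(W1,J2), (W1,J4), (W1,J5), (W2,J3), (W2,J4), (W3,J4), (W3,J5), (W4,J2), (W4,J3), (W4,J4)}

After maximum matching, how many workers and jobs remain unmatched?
Unmatched: 0 workers, 1 jobs

Maximum matching size: 4
Workers: 4 total, 4 matched, 0 unmatched
Jobs: 5 total, 4 matched, 1 unmatched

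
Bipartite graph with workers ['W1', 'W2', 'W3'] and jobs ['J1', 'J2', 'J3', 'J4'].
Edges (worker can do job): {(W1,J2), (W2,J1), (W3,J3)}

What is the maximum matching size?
Maximum matching size = 3

Maximum matching: {(W1,J2), (W2,J1), (W3,J3)}
Size: 3

This assigns 3 workers to 3 distinct jobs.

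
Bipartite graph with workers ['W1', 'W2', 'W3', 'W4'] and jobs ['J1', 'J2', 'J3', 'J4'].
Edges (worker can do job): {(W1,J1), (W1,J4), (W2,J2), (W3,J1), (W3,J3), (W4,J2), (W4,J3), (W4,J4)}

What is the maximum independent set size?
Maximum independent set = 4

By König's theorem:
- Min vertex cover = Max matching = 4
- Max independent set = Total vertices - Min vertex cover
- Max independent set = 8 - 4 = 4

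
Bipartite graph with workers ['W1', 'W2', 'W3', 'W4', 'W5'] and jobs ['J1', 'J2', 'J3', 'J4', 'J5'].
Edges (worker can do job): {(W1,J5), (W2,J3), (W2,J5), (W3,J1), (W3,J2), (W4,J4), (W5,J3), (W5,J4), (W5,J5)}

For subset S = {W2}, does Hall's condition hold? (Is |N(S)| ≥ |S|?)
Yes: |N(S)| = 2, |S| = 1

Subset S = {W2}
Neighbors N(S) = {J3, J5}

|N(S)| = 2, |S| = 1
Hall's condition: |N(S)| ≥ |S| is satisfied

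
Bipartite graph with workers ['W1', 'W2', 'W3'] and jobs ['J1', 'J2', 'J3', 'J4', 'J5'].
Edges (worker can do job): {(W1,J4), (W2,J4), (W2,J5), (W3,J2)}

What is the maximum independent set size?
Maximum independent set = 5

By König's theorem:
- Min vertex cover = Max matching = 3
- Max independent set = Total vertices - Min vertex cover
- Max independent set = 8 - 3 = 5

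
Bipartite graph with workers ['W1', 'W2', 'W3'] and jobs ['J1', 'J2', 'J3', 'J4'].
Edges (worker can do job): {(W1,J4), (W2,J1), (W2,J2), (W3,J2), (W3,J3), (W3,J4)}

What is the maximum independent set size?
Maximum independent set = 4

By König's theorem:
- Min vertex cover = Max matching = 3
- Max independent set = Total vertices - Min vertex cover
- Max independent set = 7 - 3 = 4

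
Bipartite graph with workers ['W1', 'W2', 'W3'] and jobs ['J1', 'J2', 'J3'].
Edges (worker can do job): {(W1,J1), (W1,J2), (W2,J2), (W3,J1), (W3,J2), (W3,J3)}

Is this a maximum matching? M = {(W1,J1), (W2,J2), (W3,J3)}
Yes, size 3 is maximum

Proposed matching has size 3.
Maximum matching size for this graph: 3.

This is a maximum matching.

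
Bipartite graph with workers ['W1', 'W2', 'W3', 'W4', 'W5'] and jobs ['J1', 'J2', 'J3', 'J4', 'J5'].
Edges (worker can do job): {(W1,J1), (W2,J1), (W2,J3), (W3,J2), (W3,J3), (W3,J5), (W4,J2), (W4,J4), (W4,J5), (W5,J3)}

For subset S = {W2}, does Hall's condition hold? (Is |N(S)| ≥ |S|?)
Yes: |N(S)| = 2, |S| = 1

Subset S = {W2}
Neighbors N(S) = {J1, J3}

|N(S)| = 2, |S| = 1
Hall's condition: |N(S)| ≥ |S| is satisfied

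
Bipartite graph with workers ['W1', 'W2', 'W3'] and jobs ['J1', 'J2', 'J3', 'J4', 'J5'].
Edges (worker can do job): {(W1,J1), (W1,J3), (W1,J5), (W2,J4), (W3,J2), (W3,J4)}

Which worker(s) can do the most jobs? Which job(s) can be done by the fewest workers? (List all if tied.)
Most versatile: W1 (3 jobs); Least covered: J1, J2, J3, J5 (1 workers)

Worker degrees (jobs they can do): W1:3, W2:1, W3:2
Job degrees (workers who can do it): J1:1, J2:1, J3:1, J4:2, J5:1

Maximum worker degree is 3, achieved by: W1
Minimum job degree is 1, achieved by: J1, J2, J3, J5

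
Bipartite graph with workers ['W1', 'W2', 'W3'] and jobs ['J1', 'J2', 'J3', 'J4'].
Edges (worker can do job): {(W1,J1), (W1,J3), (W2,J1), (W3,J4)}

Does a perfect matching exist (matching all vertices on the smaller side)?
Yes, perfect matching exists (size 3)

Perfect matching: {(W1,J3), (W2,J1), (W3,J4)}
All 3 vertices on the smaller side are matched.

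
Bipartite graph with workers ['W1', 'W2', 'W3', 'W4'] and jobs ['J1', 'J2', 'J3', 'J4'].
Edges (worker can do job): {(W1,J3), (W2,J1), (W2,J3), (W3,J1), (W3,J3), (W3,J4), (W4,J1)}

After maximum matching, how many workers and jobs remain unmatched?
Unmatched: 1 workers, 1 jobs

Maximum matching size: 3
Workers: 4 total, 3 matched, 1 unmatched
Jobs: 4 total, 3 matched, 1 unmatched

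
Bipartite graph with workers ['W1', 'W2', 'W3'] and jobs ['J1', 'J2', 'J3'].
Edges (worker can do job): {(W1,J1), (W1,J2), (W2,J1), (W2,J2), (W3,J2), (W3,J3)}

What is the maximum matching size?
Maximum matching size = 3

Maximum matching: {(W1,J1), (W2,J2), (W3,J3)}
Size: 3

This assigns 3 workers to 3 distinct jobs.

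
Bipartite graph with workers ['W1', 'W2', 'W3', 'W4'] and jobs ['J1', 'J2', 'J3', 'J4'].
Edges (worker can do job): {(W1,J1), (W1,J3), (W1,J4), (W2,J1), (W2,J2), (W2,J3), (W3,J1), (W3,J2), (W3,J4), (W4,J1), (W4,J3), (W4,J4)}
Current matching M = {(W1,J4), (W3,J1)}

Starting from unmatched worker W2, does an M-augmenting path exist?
Yes: W2 → J2

An M-augmenting path alternates non-matching / matching edges, starting and ending at unmatched vertices.
Path: W2 → J2
(J2 is unmatched in M, so the path is augmenting.)
Flipping edges along this path would increase |M| from 2 to 3.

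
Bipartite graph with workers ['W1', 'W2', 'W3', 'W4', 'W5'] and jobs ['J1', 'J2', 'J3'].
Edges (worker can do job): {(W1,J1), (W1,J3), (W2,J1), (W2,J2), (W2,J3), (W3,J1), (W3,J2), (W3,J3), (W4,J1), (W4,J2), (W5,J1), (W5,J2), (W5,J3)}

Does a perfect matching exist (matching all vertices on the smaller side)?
Yes, perfect matching exists (size 3)

Perfect matching: {(W1,J3), (W3,J2), (W5,J1)}
All 3 vertices on the smaller side are matched.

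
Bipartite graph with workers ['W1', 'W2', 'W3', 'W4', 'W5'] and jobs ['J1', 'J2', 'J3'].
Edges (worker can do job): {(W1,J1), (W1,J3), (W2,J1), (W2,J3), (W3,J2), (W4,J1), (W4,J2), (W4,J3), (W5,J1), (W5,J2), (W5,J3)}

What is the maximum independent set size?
Maximum independent set = 5

By König's theorem:
- Min vertex cover = Max matching = 3
- Max independent set = Total vertices - Min vertex cover
- Max independent set = 8 - 3 = 5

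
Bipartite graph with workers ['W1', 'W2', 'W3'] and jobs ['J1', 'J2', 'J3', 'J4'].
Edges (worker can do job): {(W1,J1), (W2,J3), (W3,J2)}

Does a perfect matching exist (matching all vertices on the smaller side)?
Yes, perfect matching exists (size 3)

Perfect matching: {(W1,J1), (W2,J3), (W3,J2)}
All 3 vertices on the smaller side are matched.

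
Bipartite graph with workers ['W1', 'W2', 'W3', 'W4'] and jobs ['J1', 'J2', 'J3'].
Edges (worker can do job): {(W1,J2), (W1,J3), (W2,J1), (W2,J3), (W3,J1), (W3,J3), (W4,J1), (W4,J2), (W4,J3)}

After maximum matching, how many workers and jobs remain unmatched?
Unmatched: 1 workers, 0 jobs

Maximum matching size: 3
Workers: 4 total, 3 matched, 1 unmatched
Jobs: 3 total, 3 matched, 0 unmatched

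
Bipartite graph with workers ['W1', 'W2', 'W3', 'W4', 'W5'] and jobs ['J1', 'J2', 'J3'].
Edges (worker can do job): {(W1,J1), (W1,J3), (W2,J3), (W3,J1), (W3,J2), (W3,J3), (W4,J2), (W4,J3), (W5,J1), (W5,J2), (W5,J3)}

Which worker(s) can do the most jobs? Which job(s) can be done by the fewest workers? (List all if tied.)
Most versatile: W3, W5 (3 jobs); Least covered: J1, J2 (3 workers)

Worker degrees (jobs they can do): W1:2, W2:1, W3:3, W4:2, W5:3
Job degrees (workers who can do it): J1:3, J2:3, J3:5

Maximum worker degree is 3, achieved by: W3, W5
Minimum job degree is 3, achieved by: J1, J2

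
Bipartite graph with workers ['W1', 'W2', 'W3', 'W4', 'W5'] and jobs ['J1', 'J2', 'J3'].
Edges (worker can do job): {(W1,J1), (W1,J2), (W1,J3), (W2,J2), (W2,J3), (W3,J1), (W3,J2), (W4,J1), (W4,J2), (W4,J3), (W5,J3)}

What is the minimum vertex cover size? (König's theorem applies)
Minimum vertex cover size = 3

By König's theorem: in bipartite graphs,
min vertex cover = max matching = 3

Maximum matching has size 3, so minimum vertex cover also has size 3.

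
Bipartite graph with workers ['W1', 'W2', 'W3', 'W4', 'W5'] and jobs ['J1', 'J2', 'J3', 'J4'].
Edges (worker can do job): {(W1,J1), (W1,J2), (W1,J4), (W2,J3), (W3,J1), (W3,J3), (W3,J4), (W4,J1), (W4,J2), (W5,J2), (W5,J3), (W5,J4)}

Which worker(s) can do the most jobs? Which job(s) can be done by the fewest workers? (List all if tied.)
Most versatile: W1, W3, W5 (3 jobs); Least covered: J1, J2, J3, J4 (3 workers)

Worker degrees (jobs they can do): W1:3, W2:1, W3:3, W4:2, W5:3
Job degrees (workers who can do it): J1:3, J2:3, J3:3, J4:3

Maximum worker degree is 3, achieved by: W1, W3, W5
Minimum job degree is 3, achieved by: J1, J2, J3, J4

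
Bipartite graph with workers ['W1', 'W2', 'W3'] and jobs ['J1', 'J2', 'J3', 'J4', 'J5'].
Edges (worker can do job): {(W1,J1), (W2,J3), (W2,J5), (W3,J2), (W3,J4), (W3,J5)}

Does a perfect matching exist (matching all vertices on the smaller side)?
Yes, perfect matching exists (size 3)

Perfect matching: {(W1,J1), (W2,J3), (W3,J2)}
All 3 vertices on the smaller side are matched.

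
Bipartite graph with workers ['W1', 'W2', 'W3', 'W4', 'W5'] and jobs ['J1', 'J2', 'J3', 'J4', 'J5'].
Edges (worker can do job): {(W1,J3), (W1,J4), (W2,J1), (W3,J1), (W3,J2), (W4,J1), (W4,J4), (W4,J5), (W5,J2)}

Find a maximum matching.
Matching: {(W1,J3), (W2,J1), (W3,J2), (W4,J4)}

Maximum matching (size 4):
  W1 → J3
  W2 → J1
  W3 → J2
  W4 → J4

Each worker is assigned to at most one job, and each job to at most one worker.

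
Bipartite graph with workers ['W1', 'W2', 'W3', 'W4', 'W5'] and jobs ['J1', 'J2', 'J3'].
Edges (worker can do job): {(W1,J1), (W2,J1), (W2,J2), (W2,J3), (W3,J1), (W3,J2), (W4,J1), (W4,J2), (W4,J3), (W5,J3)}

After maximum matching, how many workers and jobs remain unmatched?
Unmatched: 2 workers, 0 jobs

Maximum matching size: 3
Workers: 5 total, 3 matched, 2 unmatched
Jobs: 3 total, 3 matched, 0 unmatched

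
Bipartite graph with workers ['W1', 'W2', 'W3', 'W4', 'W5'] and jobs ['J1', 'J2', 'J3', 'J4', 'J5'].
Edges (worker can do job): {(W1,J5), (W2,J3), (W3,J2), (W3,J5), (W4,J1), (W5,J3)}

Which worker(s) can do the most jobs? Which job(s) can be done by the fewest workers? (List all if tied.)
Most versatile: W3 (2 jobs); Least covered: J4 (0 workers)

Worker degrees (jobs they can do): W1:1, W2:1, W3:2, W4:1, W5:1
Job degrees (workers who can do it): J1:1, J2:1, J3:2, J4:0, J5:2

Maximum worker degree is 2, achieved by: W3
Minimum job degree is 0, achieved by: J4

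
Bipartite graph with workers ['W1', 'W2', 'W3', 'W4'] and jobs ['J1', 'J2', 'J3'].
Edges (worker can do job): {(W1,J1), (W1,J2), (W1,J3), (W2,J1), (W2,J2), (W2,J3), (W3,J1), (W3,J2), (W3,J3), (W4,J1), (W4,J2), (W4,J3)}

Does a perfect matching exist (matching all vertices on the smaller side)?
Yes, perfect matching exists (size 3)

Perfect matching: {(W1,J1), (W3,J2), (W4,J3)}
All 3 vertices on the smaller side are matched.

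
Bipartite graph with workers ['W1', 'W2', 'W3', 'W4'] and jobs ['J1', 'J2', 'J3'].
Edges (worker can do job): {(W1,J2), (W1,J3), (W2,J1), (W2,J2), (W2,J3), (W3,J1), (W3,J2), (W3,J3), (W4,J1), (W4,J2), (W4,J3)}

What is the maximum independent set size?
Maximum independent set = 4

By König's theorem:
- Min vertex cover = Max matching = 3
- Max independent set = Total vertices - Min vertex cover
- Max independent set = 7 - 3 = 4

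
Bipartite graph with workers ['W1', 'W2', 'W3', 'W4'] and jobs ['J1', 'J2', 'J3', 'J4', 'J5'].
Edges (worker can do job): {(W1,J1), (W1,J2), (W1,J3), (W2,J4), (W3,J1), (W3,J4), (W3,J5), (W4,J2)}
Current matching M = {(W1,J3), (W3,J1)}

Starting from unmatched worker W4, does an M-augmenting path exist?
Yes: W4 → J2

An M-augmenting path alternates non-matching / matching edges, starting and ending at unmatched vertices.
Path: W4 → J2
(J2 is unmatched in M, so the path is augmenting.)
Flipping edges along this path would increase |M| from 2 to 3.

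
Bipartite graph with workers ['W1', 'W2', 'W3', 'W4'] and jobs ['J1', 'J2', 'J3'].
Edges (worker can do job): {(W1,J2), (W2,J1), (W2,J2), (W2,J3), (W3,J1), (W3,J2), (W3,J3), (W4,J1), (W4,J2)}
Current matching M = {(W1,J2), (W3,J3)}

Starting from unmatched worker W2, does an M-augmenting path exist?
Yes: W2 → J1

An M-augmenting path alternates non-matching / matching edges, starting and ending at unmatched vertices.
Path: W2 → J1
(J1 is unmatched in M, so the path is augmenting.)
Flipping edges along this path would increase |M| from 2 to 3.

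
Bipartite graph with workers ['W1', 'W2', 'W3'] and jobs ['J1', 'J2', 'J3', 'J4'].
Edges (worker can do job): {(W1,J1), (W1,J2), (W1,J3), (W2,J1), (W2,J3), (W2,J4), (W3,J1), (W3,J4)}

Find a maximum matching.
Matching: {(W1,J2), (W2,J1), (W3,J4)}

Maximum matching (size 3):
  W1 → J2
  W2 → J1
  W3 → J4

Each worker is assigned to at most one job, and each job to at most one worker.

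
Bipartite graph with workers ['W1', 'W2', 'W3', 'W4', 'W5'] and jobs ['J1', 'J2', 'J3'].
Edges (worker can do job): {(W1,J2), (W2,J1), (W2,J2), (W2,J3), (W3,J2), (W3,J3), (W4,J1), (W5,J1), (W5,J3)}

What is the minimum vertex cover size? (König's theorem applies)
Minimum vertex cover size = 3

By König's theorem: in bipartite graphs,
min vertex cover = max matching = 3

Maximum matching has size 3, so minimum vertex cover also has size 3.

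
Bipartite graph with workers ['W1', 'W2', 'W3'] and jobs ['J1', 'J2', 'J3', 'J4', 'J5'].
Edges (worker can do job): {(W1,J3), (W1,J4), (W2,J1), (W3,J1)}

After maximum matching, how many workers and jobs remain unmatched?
Unmatched: 1 workers, 3 jobs

Maximum matching size: 2
Workers: 3 total, 2 matched, 1 unmatched
Jobs: 5 total, 2 matched, 3 unmatched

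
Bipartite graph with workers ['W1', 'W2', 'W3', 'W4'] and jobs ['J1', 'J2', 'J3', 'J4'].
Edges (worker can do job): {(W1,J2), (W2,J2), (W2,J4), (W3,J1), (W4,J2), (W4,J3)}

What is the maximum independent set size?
Maximum independent set = 4

By König's theorem:
- Min vertex cover = Max matching = 4
- Max independent set = Total vertices - Min vertex cover
- Max independent set = 8 - 4 = 4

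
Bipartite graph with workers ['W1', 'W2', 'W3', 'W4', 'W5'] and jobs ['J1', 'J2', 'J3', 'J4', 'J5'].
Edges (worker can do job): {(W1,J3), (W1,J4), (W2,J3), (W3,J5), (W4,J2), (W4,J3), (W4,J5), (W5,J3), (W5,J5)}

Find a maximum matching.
Matching: {(W1,J4), (W3,J5), (W4,J2), (W5,J3)}

Maximum matching (size 4):
  W1 → J4
  W3 → J5
  W4 → J2
  W5 → J3

Each worker is assigned to at most one job, and each job to at most one worker.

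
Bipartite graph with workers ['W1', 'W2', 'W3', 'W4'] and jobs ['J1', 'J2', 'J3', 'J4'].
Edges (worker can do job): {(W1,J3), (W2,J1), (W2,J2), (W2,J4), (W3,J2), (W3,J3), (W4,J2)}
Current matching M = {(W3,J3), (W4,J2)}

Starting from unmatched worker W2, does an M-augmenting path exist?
Yes: W2 → J4

An M-augmenting path alternates non-matching / matching edges, starting and ending at unmatched vertices.
Path: W2 → J4
(J4 is unmatched in M, so the path is augmenting.)
Flipping edges along this path would increase |M| from 2 to 3.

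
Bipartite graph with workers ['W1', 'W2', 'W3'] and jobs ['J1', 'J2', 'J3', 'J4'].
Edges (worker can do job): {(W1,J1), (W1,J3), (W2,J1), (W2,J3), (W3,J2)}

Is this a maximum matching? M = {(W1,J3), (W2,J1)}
No, size 2 is not maximum

Proposed matching has size 2.
Maximum matching size for this graph: 3.

This is NOT maximum - can be improved to size 3.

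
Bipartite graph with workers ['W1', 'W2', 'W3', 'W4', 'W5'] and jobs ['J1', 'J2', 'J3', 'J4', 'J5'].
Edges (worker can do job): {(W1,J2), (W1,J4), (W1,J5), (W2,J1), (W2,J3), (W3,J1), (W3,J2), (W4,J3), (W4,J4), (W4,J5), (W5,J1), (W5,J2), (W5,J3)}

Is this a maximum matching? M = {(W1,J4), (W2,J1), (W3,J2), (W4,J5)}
No, size 4 is not maximum

Proposed matching has size 4.
Maximum matching size for this graph: 5.

This is NOT maximum - can be improved to size 5.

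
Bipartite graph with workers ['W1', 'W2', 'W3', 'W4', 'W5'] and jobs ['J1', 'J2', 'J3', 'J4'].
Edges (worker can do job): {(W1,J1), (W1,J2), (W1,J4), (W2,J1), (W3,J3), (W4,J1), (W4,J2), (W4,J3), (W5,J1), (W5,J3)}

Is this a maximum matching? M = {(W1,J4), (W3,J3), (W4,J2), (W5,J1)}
Yes, size 4 is maximum

Proposed matching has size 4.
Maximum matching size for this graph: 4.

This is a maximum matching.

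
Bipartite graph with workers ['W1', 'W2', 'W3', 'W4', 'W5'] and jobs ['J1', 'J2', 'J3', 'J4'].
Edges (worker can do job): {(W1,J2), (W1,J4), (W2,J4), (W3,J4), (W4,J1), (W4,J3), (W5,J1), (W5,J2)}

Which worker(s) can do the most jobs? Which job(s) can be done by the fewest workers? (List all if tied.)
Most versatile: W1, W4, W5 (2 jobs); Least covered: J3 (1 workers)

Worker degrees (jobs they can do): W1:2, W2:1, W3:1, W4:2, W5:2
Job degrees (workers who can do it): J1:2, J2:2, J3:1, J4:3

Maximum worker degree is 2, achieved by: W1, W4, W5
Minimum job degree is 1, achieved by: J3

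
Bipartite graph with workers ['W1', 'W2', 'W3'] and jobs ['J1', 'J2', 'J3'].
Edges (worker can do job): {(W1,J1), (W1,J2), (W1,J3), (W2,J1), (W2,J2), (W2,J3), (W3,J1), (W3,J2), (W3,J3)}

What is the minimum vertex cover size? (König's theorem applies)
Minimum vertex cover size = 3

By König's theorem: in bipartite graphs,
min vertex cover = max matching = 3

Maximum matching has size 3, so minimum vertex cover also has size 3.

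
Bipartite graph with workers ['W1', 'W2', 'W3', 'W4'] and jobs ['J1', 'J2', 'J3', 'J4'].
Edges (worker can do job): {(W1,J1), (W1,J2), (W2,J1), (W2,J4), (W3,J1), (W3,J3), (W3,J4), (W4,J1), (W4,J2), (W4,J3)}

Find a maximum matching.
Matching: {(W1,J2), (W2,J4), (W3,J1), (W4,J3)}

Maximum matching (size 4):
  W1 → J2
  W2 → J4
  W3 → J1
  W4 → J3

Each worker is assigned to at most one job, and each job to at most one worker.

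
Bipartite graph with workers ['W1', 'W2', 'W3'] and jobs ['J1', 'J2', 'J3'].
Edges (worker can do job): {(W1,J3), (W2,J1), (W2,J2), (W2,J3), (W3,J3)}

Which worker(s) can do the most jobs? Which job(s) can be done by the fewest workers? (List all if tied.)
Most versatile: W2 (3 jobs); Least covered: J1, J2 (1 workers)

Worker degrees (jobs they can do): W1:1, W2:3, W3:1
Job degrees (workers who can do it): J1:1, J2:1, J3:3

Maximum worker degree is 3, achieved by: W2
Minimum job degree is 1, achieved by: J1, J2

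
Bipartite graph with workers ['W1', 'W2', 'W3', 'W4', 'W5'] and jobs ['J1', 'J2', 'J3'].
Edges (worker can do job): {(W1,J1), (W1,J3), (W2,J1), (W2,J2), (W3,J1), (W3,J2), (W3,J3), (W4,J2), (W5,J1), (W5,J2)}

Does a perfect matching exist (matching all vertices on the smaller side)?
Yes, perfect matching exists (size 3)

Perfect matching: {(W1,J3), (W3,J2), (W5,J1)}
All 3 vertices on the smaller side are matched.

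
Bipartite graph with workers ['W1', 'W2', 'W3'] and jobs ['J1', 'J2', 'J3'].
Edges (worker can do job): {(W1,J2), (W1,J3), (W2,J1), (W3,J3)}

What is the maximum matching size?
Maximum matching size = 3

Maximum matching: {(W1,J2), (W2,J1), (W3,J3)}
Size: 3

This assigns 3 workers to 3 distinct jobs.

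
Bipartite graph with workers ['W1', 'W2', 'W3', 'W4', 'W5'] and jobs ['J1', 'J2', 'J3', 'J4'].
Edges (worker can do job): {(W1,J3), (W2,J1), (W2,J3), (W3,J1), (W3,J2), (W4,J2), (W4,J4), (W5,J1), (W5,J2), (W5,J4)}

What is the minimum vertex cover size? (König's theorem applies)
Minimum vertex cover size = 4

By König's theorem: in bipartite graphs,
min vertex cover = max matching = 4

Maximum matching has size 4, so minimum vertex cover also has size 4.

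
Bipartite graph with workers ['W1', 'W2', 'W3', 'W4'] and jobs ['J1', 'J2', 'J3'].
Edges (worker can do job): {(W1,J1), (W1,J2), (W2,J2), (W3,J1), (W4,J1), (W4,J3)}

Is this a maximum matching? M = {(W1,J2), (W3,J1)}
No, size 2 is not maximum

Proposed matching has size 2.
Maximum matching size for this graph: 3.

This is NOT maximum - can be improved to size 3.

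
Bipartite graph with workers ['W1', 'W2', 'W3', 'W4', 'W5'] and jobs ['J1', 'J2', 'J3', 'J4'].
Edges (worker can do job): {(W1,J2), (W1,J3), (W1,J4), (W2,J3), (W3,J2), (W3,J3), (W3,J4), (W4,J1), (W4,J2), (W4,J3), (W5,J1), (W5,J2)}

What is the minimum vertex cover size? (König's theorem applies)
Minimum vertex cover size = 4

By König's theorem: in bipartite graphs,
min vertex cover = max matching = 4

Maximum matching has size 4, so minimum vertex cover also has size 4.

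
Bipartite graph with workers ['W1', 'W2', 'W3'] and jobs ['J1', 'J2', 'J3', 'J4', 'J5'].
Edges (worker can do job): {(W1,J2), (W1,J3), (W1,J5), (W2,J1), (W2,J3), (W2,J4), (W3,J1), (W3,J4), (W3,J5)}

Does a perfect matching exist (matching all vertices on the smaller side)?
Yes, perfect matching exists (size 3)

Perfect matching: {(W1,J5), (W2,J1), (W3,J4)}
All 3 vertices on the smaller side are matched.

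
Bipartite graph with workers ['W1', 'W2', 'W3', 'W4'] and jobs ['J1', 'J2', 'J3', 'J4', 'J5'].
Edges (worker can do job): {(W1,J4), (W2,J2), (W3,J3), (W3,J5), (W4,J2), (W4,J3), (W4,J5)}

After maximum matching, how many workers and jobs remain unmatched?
Unmatched: 0 workers, 1 jobs

Maximum matching size: 4
Workers: 4 total, 4 matched, 0 unmatched
Jobs: 5 total, 4 matched, 1 unmatched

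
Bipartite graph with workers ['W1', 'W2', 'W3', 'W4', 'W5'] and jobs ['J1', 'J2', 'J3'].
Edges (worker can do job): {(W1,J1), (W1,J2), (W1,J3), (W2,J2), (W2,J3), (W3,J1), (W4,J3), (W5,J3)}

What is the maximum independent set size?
Maximum independent set = 5

By König's theorem:
- Min vertex cover = Max matching = 3
- Max independent set = Total vertices - Min vertex cover
- Max independent set = 8 - 3 = 5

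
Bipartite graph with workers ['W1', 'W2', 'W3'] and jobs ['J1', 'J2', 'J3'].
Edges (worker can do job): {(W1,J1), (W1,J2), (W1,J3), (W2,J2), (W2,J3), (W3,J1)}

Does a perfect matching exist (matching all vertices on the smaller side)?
Yes, perfect matching exists (size 3)

Perfect matching: {(W1,J3), (W2,J2), (W3,J1)}
All 3 vertices on the smaller side are matched.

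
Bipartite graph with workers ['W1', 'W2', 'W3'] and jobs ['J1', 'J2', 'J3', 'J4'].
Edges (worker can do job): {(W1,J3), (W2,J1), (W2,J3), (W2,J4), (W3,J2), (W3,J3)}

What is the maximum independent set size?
Maximum independent set = 4

By König's theorem:
- Min vertex cover = Max matching = 3
- Max independent set = Total vertices - Min vertex cover
- Max independent set = 7 - 3 = 4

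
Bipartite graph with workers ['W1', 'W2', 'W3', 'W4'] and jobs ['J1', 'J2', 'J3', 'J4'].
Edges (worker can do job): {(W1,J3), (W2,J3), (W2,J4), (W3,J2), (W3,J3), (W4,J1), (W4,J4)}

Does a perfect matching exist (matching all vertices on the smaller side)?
Yes, perfect matching exists (size 4)

Perfect matching: {(W1,J3), (W2,J4), (W3,J2), (W4,J1)}
All 4 vertices on the smaller side are matched.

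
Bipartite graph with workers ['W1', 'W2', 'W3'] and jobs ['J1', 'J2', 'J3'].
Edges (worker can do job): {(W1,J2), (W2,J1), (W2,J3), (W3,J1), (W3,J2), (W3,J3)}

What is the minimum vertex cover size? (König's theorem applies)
Minimum vertex cover size = 3

By König's theorem: in bipartite graphs,
min vertex cover = max matching = 3

Maximum matching has size 3, so minimum vertex cover also has size 3.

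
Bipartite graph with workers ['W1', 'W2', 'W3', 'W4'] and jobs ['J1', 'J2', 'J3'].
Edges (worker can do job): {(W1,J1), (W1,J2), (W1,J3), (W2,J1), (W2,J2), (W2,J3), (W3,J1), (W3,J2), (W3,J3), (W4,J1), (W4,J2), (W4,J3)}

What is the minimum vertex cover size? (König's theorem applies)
Minimum vertex cover size = 3

By König's theorem: in bipartite graphs,
min vertex cover = max matching = 3

Maximum matching has size 3, so minimum vertex cover also has size 3.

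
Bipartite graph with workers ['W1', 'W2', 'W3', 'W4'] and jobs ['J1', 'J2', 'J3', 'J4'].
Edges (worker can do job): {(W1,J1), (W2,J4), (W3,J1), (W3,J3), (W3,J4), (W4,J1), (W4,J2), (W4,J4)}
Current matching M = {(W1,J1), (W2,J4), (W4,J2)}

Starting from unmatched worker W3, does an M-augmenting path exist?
Yes: W3 → J3

An M-augmenting path alternates non-matching / matching edges, starting and ending at unmatched vertices.
Path: W3 → J3
(J3 is unmatched in M, so the path is augmenting.)
Flipping edges along this path would increase |M| from 3 to 4.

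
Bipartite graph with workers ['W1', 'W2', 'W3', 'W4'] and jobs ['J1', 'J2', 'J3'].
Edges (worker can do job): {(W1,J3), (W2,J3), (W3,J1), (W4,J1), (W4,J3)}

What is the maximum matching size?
Maximum matching size = 2

Maximum matching: {(W3,J1), (W4,J3)}
Size: 2

This assigns 2 workers to 2 distinct jobs.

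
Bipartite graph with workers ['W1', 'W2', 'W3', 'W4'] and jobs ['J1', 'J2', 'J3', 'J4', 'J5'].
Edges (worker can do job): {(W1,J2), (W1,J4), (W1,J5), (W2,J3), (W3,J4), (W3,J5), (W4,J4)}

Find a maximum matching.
Matching: {(W1,J2), (W2,J3), (W3,J5), (W4,J4)}

Maximum matching (size 4):
  W1 → J2
  W2 → J3
  W3 → J5
  W4 → J4

Each worker is assigned to at most one job, and each job to at most one worker.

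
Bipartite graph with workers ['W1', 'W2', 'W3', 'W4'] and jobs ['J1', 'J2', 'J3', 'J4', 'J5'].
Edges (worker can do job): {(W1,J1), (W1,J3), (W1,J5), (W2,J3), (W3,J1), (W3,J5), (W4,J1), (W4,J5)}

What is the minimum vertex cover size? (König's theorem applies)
Minimum vertex cover size = 3

By König's theorem: in bipartite graphs,
min vertex cover = max matching = 3

Maximum matching has size 3, so minimum vertex cover also has size 3.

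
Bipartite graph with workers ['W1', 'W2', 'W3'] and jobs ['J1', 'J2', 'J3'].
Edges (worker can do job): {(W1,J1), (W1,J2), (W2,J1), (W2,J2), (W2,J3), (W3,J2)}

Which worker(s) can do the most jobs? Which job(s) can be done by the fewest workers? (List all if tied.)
Most versatile: W2 (3 jobs); Least covered: J3 (1 workers)

Worker degrees (jobs they can do): W1:2, W2:3, W3:1
Job degrees (workers who can do it): J1:2, J2:3, J3:1

Maximum worker degree is 3, achieved by: W2
Minimum job degree is 1, achieved by: J3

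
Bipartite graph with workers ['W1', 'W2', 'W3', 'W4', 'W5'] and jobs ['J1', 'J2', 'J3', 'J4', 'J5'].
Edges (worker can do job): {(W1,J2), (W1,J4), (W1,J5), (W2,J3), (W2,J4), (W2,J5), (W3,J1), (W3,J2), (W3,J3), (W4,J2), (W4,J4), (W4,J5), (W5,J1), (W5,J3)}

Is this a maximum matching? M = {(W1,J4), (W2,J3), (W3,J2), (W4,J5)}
No, size 4 is not maximum

Proposed matching has size 4.
Maximum matching size for this graph: 5.

This is NOT maximum - can be improved to size 5.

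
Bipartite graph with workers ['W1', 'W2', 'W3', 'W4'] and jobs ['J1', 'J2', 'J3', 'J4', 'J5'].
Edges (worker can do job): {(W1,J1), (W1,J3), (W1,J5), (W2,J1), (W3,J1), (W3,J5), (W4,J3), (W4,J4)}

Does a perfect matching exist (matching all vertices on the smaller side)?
Yes, perfect matching exists (size 4)

Perfect matching: {(W1,J3), (W2,J1), (W3,J5), (W4,J4)}
All 4 vertices on the smaller side are matched.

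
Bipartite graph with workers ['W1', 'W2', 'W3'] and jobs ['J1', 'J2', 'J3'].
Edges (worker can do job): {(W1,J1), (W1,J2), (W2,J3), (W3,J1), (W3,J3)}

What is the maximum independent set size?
Maximum independent set = 3

By König's theorem:
- Min vertex cover = Max matching = 3
- Max independent set = Total vertices - Min vertex cover
- Max independent set = 6 - 3 = 3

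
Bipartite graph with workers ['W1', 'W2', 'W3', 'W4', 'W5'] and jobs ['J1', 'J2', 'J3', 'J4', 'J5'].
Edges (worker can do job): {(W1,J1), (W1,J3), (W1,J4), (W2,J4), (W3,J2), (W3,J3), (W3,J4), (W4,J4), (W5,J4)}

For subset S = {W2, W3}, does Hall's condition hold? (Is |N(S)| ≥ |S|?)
Yes: |N(S)| = 3, |S| = 2

Subset S = {W2, W3}
Neighbors N(S) = {J2, J3, J4}

|N(S)| = 3, |S| = 2
Hall's condition: |N(S)| ≥ |S| is satisfied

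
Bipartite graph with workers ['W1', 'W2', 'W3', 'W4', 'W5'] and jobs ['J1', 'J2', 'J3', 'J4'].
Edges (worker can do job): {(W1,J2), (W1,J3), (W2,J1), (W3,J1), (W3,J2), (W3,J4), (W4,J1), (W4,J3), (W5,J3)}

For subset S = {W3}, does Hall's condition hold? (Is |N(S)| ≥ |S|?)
Yes: |N(S)| = 3, |S| = 1

Subset S = {W3}
Neighbors N(S) = {J1, J2, J4}

|N(S)| = 3, |S| = 1
Hall's condition: |N(S)| ≥ |S| is satisfied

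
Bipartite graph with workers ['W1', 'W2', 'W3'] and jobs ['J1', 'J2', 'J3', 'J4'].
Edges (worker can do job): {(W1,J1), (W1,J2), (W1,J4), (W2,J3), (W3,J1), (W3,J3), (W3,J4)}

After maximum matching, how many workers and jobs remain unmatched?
Unmatched: 0 workers, 1 jobs

Maximum matching size: 3
Workers: 3 total, 3 matched, 0 unmatched
Jobs: 4 total, 3 matched, 1 unmatched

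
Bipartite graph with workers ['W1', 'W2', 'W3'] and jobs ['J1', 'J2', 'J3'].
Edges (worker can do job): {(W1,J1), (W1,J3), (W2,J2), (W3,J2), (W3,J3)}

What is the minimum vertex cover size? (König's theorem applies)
Minimum vertex cover size = 3

By König's theorem: in bipartite graphs,
min vertex cover = max matching = 3

Maximum matching has size 3, so minimum vertex cover also has size 3.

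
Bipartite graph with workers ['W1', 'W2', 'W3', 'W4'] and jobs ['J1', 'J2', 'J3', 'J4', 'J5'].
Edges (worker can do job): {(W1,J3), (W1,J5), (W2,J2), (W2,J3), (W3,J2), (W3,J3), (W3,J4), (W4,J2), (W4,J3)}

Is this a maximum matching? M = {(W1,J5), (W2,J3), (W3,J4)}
No, size 3 is not maximum

Proposed matching has size 3.
Maximum matching size for this graph: 4.

This is NOT maximum - can be improved to size 4.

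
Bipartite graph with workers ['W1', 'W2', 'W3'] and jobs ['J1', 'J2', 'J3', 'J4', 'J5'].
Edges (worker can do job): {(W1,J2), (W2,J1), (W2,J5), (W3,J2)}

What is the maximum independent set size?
Maximum independent set = 6

By König's theorem:
- Min vertex cover = Max matching = 2
- Max independent set = Total vertices - Min vertex cover
- Max independent set = 8 - 2 = 6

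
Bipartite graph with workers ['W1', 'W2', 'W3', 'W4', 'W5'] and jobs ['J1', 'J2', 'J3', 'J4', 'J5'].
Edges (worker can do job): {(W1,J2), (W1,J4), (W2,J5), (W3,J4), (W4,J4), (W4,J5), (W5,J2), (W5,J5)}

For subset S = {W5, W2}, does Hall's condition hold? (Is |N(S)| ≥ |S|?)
Yes: |N(S)| = 2, |S| = 2

Subset S = {W5, W2}
Neighbors N(S) = {J2, J5}

|N(S)| = 2, |S| = 2
Hall's condition: |N(S)| ≥ |S| is satisfied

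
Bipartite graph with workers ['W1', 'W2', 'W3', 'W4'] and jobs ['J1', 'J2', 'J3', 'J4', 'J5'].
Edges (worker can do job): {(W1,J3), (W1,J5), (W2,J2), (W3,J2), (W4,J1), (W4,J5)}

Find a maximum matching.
Matching: {(W1,J3), (W3,J2), (W4,J1)}

Maximum matching (size 3):
  W1 → J3
  W3 → J2
  W4 → J1

Each worker is assigned to at most one job, and each job to at most one worker.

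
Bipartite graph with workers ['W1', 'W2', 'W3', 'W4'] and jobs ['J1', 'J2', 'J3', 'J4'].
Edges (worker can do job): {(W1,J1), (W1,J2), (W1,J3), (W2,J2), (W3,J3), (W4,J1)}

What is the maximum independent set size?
Maximum independent set = 5

By König's theorem:
- Min vertex cover = Max matching = 3
- Max independent set = Total vertices - Min vertex cover
- Max independent set = 8 - 3 = 5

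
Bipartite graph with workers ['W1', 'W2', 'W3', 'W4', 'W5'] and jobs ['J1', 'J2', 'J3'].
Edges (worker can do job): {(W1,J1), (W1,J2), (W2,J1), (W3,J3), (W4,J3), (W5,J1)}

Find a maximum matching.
Matching: {(W1,J2), (W3,J3), (W5,J1)}

Maximum matching (size 3):
  W1 → J2
  W3 → J3
  W5 → J1

Each worker is assigned to at most one job, and each job to at most one worker.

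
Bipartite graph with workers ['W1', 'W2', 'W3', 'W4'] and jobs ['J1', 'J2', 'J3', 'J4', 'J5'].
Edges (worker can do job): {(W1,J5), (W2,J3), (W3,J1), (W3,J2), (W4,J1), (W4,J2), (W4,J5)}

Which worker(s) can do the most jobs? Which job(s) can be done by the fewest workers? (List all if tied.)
Most versatile: W4 (3 jobs); Least covered: J4 (0 workers)

Worker degrees (jobs they can do): W1:1, W2:1, W3:2, W4:3
Job degrees (workers who can do it): J1:2, J2:2, J3:1, J4:0, J5:2

Maximum worker degree is 3, achieved by: W4
Minimum job degree is 0, achieved by: J4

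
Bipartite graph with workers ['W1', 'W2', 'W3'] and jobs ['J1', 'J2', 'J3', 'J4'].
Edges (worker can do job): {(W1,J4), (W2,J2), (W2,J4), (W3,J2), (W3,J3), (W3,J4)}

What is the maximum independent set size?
Maximum independent set = 4

By König's theorem:
- Min vertex cover = Max matching = 3
- Max independent set = Total vertices - Min vertex cover
- Max independent set = 7 - 3 = 4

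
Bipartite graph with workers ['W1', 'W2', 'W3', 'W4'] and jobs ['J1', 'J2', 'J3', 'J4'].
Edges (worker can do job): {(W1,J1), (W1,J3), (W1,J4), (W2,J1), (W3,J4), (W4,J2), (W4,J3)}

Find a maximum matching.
Matching: {(W1,J3), (W2,J1), (W3,J4), (W4,J2)}

Maximum matching (size 4):
  W1 → J3
  W2 → J1
  W3 → J4
  W4 → J2

Each worker is assigned to at most one job, and each job to at most one worker.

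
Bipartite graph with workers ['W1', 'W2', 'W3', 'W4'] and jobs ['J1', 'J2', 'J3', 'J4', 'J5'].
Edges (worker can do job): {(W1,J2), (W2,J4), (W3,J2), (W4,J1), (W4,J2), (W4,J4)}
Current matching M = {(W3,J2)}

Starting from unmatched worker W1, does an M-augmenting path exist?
No augmenting path from W1

Alternating search from W1 reaches jobs: {J2}.
Every reachable job is already matched in M, and following those matched edges back to workers exposes no further unvisited jobs.
No M-augmenting path from W1 exists.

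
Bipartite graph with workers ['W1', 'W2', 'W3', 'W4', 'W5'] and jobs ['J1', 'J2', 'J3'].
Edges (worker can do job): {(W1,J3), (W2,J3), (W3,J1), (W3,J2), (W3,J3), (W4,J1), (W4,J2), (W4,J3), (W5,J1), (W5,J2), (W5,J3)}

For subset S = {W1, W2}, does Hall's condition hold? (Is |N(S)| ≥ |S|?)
No: |N(S)| = 1, |S| = 2

Subset S = {W1, W2}
Neighbors N(S) = {J3}

|N(S)| = 1, |S| = 2
Hall's condition: |N(S)| ≥ |S| is NOT satisfied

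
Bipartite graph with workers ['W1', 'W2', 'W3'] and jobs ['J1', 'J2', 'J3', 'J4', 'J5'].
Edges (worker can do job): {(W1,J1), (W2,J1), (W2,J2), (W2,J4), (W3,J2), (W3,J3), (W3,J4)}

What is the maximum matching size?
Maximum matching size = 3

Maximum matching: {(W1,J1), (W2,J4), (W3,J2)}
Size: 3

This assigns 3 workers to 3 distinct jobs.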